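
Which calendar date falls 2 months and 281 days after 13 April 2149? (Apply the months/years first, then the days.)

Advancing 2 months and 281 days from April 13, 2149: first the month/year part, then the days.
month 4 + 2 = 6 → June 2149.
Day 13 is valid in June, giving June 13, 2149.
Now add 281 days from June 13, 2149.
June has 30 days, so 30 − 13 = 17 days remain after June 13, 2149; 281 − 17 = 264 left.
July 2149 has 31 days: 264 − 31 = 233 left.
August 2149 has 31 days: 233 − 31 = 202 left.
September 2149 has 30 days: 202 − 30 = 172 left.
October 2149 has 31 days: 172 − 31 = 141 left.
November 2149 has 30 days: 141 − 30 = 111 left.
December 2149 has 31 days: 111 − 31 = 80 left.
January 2150 has 31 days: 80 − 31 = 49 left.
February 2150 has 28 days (2150 is not a leap year): 49 − 28 = 21 left.
21 days into March 2150 → March 21, 2150.

March 21, 2150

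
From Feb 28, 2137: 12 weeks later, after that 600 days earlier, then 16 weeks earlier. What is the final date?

June 11, 2135

Counting forward 12 weeks (= 84 days) from February 28, 2137:
February has 28 days, so 28 − 28 = 0 days remain after February 28, 2137; 84 − 0 = 84 left.
March 2137 has 31 days: 84 − 31 = 53 left.
April 2137 has 30 days: 53 − 30 = 23 left.
23 days into May 2137 → May 23, 2137.
Counting back 600 days from May 23, 2137:
Going back 23 days from May 23, 2137 reaches the end of the previous month; 600 − 23 = 577 left.
April 2137 has 30 days: 577 − 30 = 547 left.
March 2137 has 31 days: 547 − 31 = 516 left.
February 2137 has 28 days (2137 is not a leap year): 516 − 28 = 488 left.
January 2137 has 31 days: 488 − 31 = 457 left.
December 2136 has 31 days: 457 − 31 = 426 left.
November 2136 has 30 days: 426 − 30 = 396 left.
October 2136 has 31 days: 396 − 31 = 365 left.
September 2136 has 30 days: 365 − 30 = 335 left.
August 2136 has 31 days: 335 − 31 = 304 left.
July 2136 has 31 days: 304 − 31 = 273 left.
June 2136 has 30 days: 273 − 30 = 243 left.
May 2136 has 31 days: 243 − 31 = 212 left.
April 2136 has 30 days: 212 − 30 = 182 left.
March 2136 has 31 days: 182 − 31 = 151 left.
February 2136 has 29 days (2136 is a leap year): 151 − 29 = 122 left.
January 2136 has 31 days: 122 − 31 = 91 left.
December 2135 has 31 days: 91 − 31 = 60 left.
November 2135 has 30 days: 60 − 30 = 30 left.
October 2135 has 31 days; 31 − 30 = 1 → October 1, 2135.
Going back 16 weeks (= 112 days) from October 1, 2135:
Going back 1 day from October 1, 2135 reaches the end of the previous month; 112 − 1 = 111 left.
September 2135 has 30 days: 111 − 30 = 81 left.
August 2135 has 31 days: 81 − 31 = 50 left.
July 2135 has 31 days: 50 − 31 = 19 left.
June 2135 has 30 days; 30 − 19 = 11 → June 11, 2135.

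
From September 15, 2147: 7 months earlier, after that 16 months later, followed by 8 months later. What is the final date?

February 15, 2149

Subtracting 7 months from September 15, 2147:
month 9 − 7 = 2 → February 2147.
Day 15 is valid in February, giving February 15, 2147.
Adding 16 months from February 15, 2147:
month 2 + 16 = 18, which is month 6 of year 2148 → June 2148.
Day 15 is valid in June, giving June 15, 2148.
Advancing 8 months from June 15, 2148:
month 6 + 8 = 14, which is month 2 of year 2149 → February 2149.
Day 15 is valid in February, giving February 15, 2149.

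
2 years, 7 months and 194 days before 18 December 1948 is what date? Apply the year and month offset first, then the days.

November 5, 1945

Subtracting 2 years, 7 months and 194 days from December 18, 1948: first the month/year part, then the days.
-2 years → 1946; month 12 − 7 = 5 → May 1946.
Day 18 is valid in May, giving May 18, 1946.
Now subtract 194 days from May 18, 1946.
Going back 18 days from May 18, 1946 reaches the end of the previous month; 194 − 18 = 176 left.
April 1946 has 30 days: 176 − 30 = 146 left.
March 1946 has 31 days: 146 − 31 = 115 left.
February 1946 has 28 days (1946 is not a leap year): 115 − 28 = 87 left.
January 1946 has 31 days: 87 − 31 = 56 left.
December 1945 has 31 days: 56 − 31 = 25 left.
November 1945 has 30 days; 30 − 25 = 5 → November 5, 1945.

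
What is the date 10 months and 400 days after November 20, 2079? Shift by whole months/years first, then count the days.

October 25, 2081

Adding 10 months and 400 days from November 20, 2079: first the month/year part, then the days.
month 11 + 10 = 21, which is month 9 of year 2080 → September 2080.
Day 20 is valid in September, giving September 20, 2080.
Now add 400 days from September 20, 2080.
September has 30 days, so 30 − 20 = 10 days remain after September 20, 2080; 400 − 10 = 390 left.
October 2080 has 31 days: 390 − 31 = 359 left.
November 2080 has 30 days: 359 − 30 = 329 left.
December 2080 has 31 days: 329 − 31 = 298 left.
January 2081 has 31 days: 298 − 31 = 267 left.
February 2081 has 28 days (2081 is not a leap year): 267 − 28 = 239 left.
March 2081 has 31 days: 239 − 31 = 208 left.
April 2081 has 30 days: 208 − 30 = 178 left.
May 2081 has 31 days: 178 − 31 = 147 left.
June 2081 has 30 days: 147 − 30 = 117 left.
July 2081 has 31 days: 117 − 31 = 86 left.
August 2081 has 31 days: 86 − 31 = 55 left.
September 2081 has 30 days: 55 − 30 = 25 left.
25 days into October 2081 → October 25, 2081.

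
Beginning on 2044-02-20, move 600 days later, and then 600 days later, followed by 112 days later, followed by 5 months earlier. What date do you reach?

Advancing 600 days from February 20, 2044:
February has 29 days, so 29 − 20 = 9 days remain after February 20, 2044; 600 − 9 = 591 left.
March 2044 has 31 days: 591 − 31 = 560 left.
April 2044 has 30 days: 560 − 30 = 530 left.
May 2044 has 31 days: 530 − 31 = 499 left.
June 2044 has 30 days: 499 − 30 = 469 left.
July 2044 has 31 days: 469 − 31 = 438 left.
August 2044 has 31 days: 438 − 31 = 407 left.
September 2044 has 30 days: 407 − 30 = 377 left.
October 2044 has 31 days: 377 − 31 = 346 left.
November 2044 has 30 days: 346 − 30 = 316 left.
December 2044 has 31 days: 316 − 31 = 285 left.
January 2045 has 31 days: 285 − 31 = 254 left.
February 2045 has 28 days (2045 is not a leap year): 254 − 28 = 226 left.
March 2045 has 31 days: 226 − 31 = 195 left.
April 2045 has 30 days: 195 − 30 = 165 left.
May 2045 has 31 days: 165 − 31 = 134 left.
June 2045 has 30 days: 134 − 30 = 104 left.
July 2045 has 31 days: 104 − 31 = 73 left.
August 2045 has 31 days: 73 − 31 = 42 left.
September 2045 has 30 days: 42 − 30 = 12 left.
12 days into October 2045 → October 12, 2045.
Advancing 600 days from October 12, 2045:
October has 31 days, so 31 − 12 = 19 days remain after October 12, 2045; 600 − 19 = 581 left.
November 2045 has 30 days: 581 − 30 = 551 left.
December 2045 has 31 days: 551 − 31 = 520 left.
January 2046 has 31 days: 520 − 31 = 489 left.
February 2046 has 28 days (2046 is not a leap year): 489 − 28 = 461 left.
March 2046 has 31 days: 461 − 31 = 430 left.
April 2046 has 30 days: 430 − 30 = 400 left.
May 2046 has 31 days: 400 − 31 = 369 left.
June 2046 has 30 days: 369 − 30 = 339 left.
July 2046 has 31 days: 339 − 31 = 308 left.
August 2046 has 31 days: 308 − 31 = 277 left.
September 2046 has 30 days: 277 − 30 = 247 left.
October 2046 has 31 days: 247 − 31 = 216 left.
November 2046 has 30 days: 216 − 30 = 186 left.
December 2046 has 31 days: 186 − 31 = 155 left.
January 2047 has 31 days: 155 − 31 = 124 left.
February 2047 has 28 days (2047 is not a leap year): 124 − 28 = 96 left.
March 2047 has 31 days: 96 − 31 = 65 left.
April 2047 has 30 days: 65 − 30 = 35 left.
May 2047 has 31 days: 35 − 31 = 4 left.
4 days into June 2047 → June 4, 2047.
Counting forward 112 days from June 4, 2047:
June has 30 days, so 30 − 4 = 26 days remain after June 4, 2047; 112 − 26 = 86 left.
July 2047 has 31 days: 86 − 31 = 55 left.
August 2047 has 31 days: 55 − 31 = 24 left.
24 days into September 2047 → September 24, 2047.
Subtracting 5 months from September 24, 2047:
month 9 − 5 = 4 → April 2047.
Day 24 is valid in April, giving April 24, 2047.

April 24, 2047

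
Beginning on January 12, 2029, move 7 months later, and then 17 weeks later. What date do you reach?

Counting forward 7 months from January 12, 2029:
month 1 + 7 = 8 → August 2029.
Day 12 is valid in August, giving August 12, 2029.
Counting forward 17 weeks (= 119 days) from August 12, 2029:
August has 31 days, so 31 − 12 = 19 days remain after August 12, 2029; 119 − 19 = 100 left.
September 2029 has 30 days: 100 − 30 = 70 left.
October 2029 has 31 days: 70 − 31 = 39 left.
November 2029 has 30 days: 39 − 30 = 9 left.
9 days into December 2029 → December 9, 2029.

December 9, 2029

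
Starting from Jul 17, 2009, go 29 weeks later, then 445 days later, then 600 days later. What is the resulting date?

Advancing 29 weeks (= 203 days) from July 17, 2009:
July has 31 days, so 31 − 17 = 14 days remain after July 17, 2009; 203 − 14 = 189 left.
August 2009 has 31 days: 189 − 31 = 158 left.
September 2009 has 30 days: 158 − 30 = 128 left.
October 2009 has 31 days: 128 − 31 = 97 left.
November 2009 has 30 days: 97 − 30 = 67 left.
December 2009 has 31 days: 67 − 31 = 36 left.
January 2010 has 31 days: 36 − 31 = 5 left.
5 days into February 2010 → February 5, 2010.
Counting forward 445 days from February 5, 2010:
February has 28 days, so 28 − 5 = 23 days remain after February 5, 2010; 445 − 23 = 422 left.
March 2010 has 31 days: 422 − 31 = 391 left.
April 2010 has 30 days: 391 − 30 = 361 left.
May 2010 has 31 days: 361 − 31 = 330 left.
June 2010 has 30 days: 330 − 30 = 300 left.
July 2010 has 31 days: 300 − 31 = 269 left.
August 2010 has 31 days: 269 − 31 = 238 left.
September 2010 has 30 days: 238 − 30 = 208 left.
October 2010 has 31 days: 208 − 31 = 177 left.
November 2010 has 30 days: 177 − 30 = 147 left.
December 2010 has 31 days: 147 − 31 = 116 left.
January 2011 has 31 days: 116 − 31 = 85 left.
February 2011 has 28 days (2011 is not a leap year): 85 − 28 = 57 left.
March 2011 has 31 days: 57 − 31 = 26 left.
26 days into April 2011 → April 26, 2011.
Counting forward 600 days from April 26, 2011:
April has 30 days, so 30 − 26 = 4 days remain after April 26, 2011; 600 − 4 = 596 left.
May 2011 has 31 days: 596 − 31 = 565 left.
June 2011 has 30 days: 565 − 30 = 535 left.
July 2011 has 31 days: 535 − 31 = 504 left.
August 2011 has 31 days: 504 − 31 = 473 left.
September 2011 has 30 days: 473 − 30 = 443 left.
October 2011 has 31 days: 443 − 31 = 412 left.
November 2011 has 30 days: 412 − 30 = 382 left.
December 2011 has 31 days: 382 − 31 = 351 left.
January 2012 has 31 days: 351 − 31 = 320 left.
February 2012 has 29 days (2012 is a leap year): 320 − 29 = 291 left.
March 2012 has 31 days: 291 − 31 = 260 left.
April 2012 has 30 days: 260 − 30 = 230 left.
May 2012 has 31 days: 230 − 31 = 199 left.
June 2012 has 30 days: 199 − 30 = 169 left.
July 2012 has 31 days: 169 − 31 = 138 left.
August 2012 has 31 days: 138 − 31 = 107 left.
September 2012 has 30 days: 107 − 30 = 77 left.
October 2012 has 31 days: 77 − 31 = 46 left.
November 2012 has 30 days: 46 − 30 = 16 left.
16 days into December 2012 → December 16, 2012.

December 16, 2012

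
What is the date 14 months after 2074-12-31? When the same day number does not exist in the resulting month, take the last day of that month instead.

February 29, 2076

Advancing 14 months from December 31, 2074.
month 12 + 14 = 26, which is month 2 of year 2076 → February 2076.
February 2076 has only 29 days (2076 is a leap year — relevant if February), and the start was day 31, so the date clamps to February 29, 2076.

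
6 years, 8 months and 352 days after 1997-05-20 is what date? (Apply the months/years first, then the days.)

Adding 6 years, 8 months and 352 days from May 20, 1997: first the month/year part, then the days.
+6 years → 2003; month 5 + 8 = 13, which is month 1 of year 2004 → January 2004.
Day 20 is valid in January, giving January 20, 2004.
Now add 352 days from January 20, 2004.
January has 31 days, so 31 − 20 = 11 days remain after January 20, 2004; 352 − 11 = 341 left.
February 2004 has 29 days (2004 is a leap year): 341 − 29 = 312 left.
March 2004 has 31 days: 312 − 31 = 281 left.
April 2004 has 30 days: 281 − 30 = 251 left.
May 2004 has 31 days: 251 − 31 = 220 left.
June 2004 has 30 days: 220 − 30 = 190 left.
July 2004 has 31 days: 190 − 31 = 159 left.
August 2004 has 31 days: 159 − 31 = 128 left.
September 2004 has 30 days: 128 − 30 = 98 left.
October 2004 has 31 days: 98 − 31 = 67 left.
November 2004 has 30 days: 67 − 30 = 37 left.
December 2004 has 31 days: 37 − 31 = 6 left.
6 days into January 2005 → January 6, 2005.

January 6, 2005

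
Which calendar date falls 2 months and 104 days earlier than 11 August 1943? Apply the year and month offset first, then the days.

February 27, 1943

Going back 2 months and 104 days from August 11, 1943: first the month/year part, then the days.
month 8 − 2 = 6 → June 1943.
Day 11 is valid in June, giving June 11, 1943.
Now subtract 104 days from June 11, 1943.
Going back 11 days from June 11, 1943 reaches the end of the previous month; 104 − 11 = 93 left.
May 1943 has 31 days: 93 − 31 = 62 left.
April 1943 has 30 days: 62 − 30 = 32 left.
March 1943 has 31 days: 32 − 31 = 1 left.
February 1943 has 28 days; 28 − 1 = 27 → February 27, 1943.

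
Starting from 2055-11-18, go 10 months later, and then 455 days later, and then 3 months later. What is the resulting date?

March 17, 2058

Advancing 10 months from November 18, 2055:
month 11 + 10 = 21, which is month 9 of year 2056 → September 2056.
Day 18 is valid in September, giving September 18, 2056.
Adding 455 days from September 18, 2056:
September has 30 days, so 30 − 18 = 12 days remain after September 18, 2056; 455 − 12 = 443 left.
October 2056 has 31 days: 443 − 31 = 412 left.
November 2056 has 30 days: 412 − 30 = 382 left.
December 2056 has 31 days: 382 − 31 = 351 left.
January 2057 has 31 days: 351 − 31 = 320 left.
February 2057 has 28 days (2057 is not a leap year): 320 − 28 = 292 left.
March 2057 has 31 days: 292 − 31 = 261 left.
April 2057 has 30 days: 261 − 30 = 231 left.
May 2057 has 31 days: 231 − 31 = 200 left.
June 2057 has 30 days: 200 − 30 = 170 left.
July 2057 has 31 days: 170 − 31 = 139 left.
August 2057 has 31 days: 139 − 31 = 108 left.
September 2057 has 30 days: 108 − 30 = 78 left.
October 2057 has 31 days: 78 − 31 = 47 left.
November 2057 has 30 days: 47 − 30 = 17 left.
17 days into December 2057 → December 17, 2057.
Advancing 3 months from December 17, 2057:
month 12 + 3 = 15, which is month 3 of year 2058 → March 2058.
Day 17 is valid in March, giving March 17, 2058.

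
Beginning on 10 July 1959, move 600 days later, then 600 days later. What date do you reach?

October 22, 1962

Advancing 600 days from July 10, 1959:
July has 31 days, so 31 − 10 = 21 days remain after July 10, 1959; 600 − 21 = 579 left.
August 1959 has 31 days: 579 − 31 = 548 left.
September 1959 has 30 days: 548 − 30 = 518 left.
October 1959 has 31 days: 518 − 31 = 487 left.
November 1959 has 30 days: 487 − 30 = 457 left.
December 1959 has 31 days: 457 − 31 = 426 left.
January 1960 has 31 days: 426 − 31 = 395 left.
February 1960 has 29 days (1960 is a leap year): 395 − 29 = 366 left.
March 1960 has 31 days: 366 − 31 = 335 left.
April 1960 has 30 days: 335 − 30 = 305 left.
May 1960 has 31 days: 305 − 31 = 274 left.
June 1960 has 30 days: 274 − 30 = 244 left.
July 1960 has 31 days: 244 − 31 = 213 left.
August 1960 has 31 days: 213 − 31 = 182 left.
September 1960 has 30 days: 182 − 30 = 152 left.
October 1960 has 31 days: 152 − 31 = 121 left.
November 1960 has 30 days: 121 − 30 = 91 left.
December 1960 has 31 days: 91 − 31 = 60 left.
January 1961 has 31 days: 60 − 31 = 29 left.
February 1961 has 28 days (1961 is not a leap year): 29 − 28 = 1 left.
1 day into March 1961 → March 1, 1961.
Adding 600 days from March 1, 1961:
March has 31 days, so 31 − 1 = 30 days remain after March 1, 1961; 600 − 30 = 570 left.
April 1961 has 30 days: 570 − 30 = 540 left.
May 1961 has 31 days: 540 − 31 = 509 left.
June 1961 has 30 days: 509 − 30 = 479 left.
July 1961 has 31 days: 479 − 31 = 448 left.
August 1961 has 31 days: 448 − 31 = 417 left.
September 1961 has 30 days: 417 − 30 = 387 left.
October 1961 has 31 days: 387 − 31 = 356 left.
November 1961 has 30 days: 356 − 30 = 326 left.
December 1961 has 31 days: 326 − 31 = 295 left.
January 1962 has 31 days: 295 − 31 = 264 left.
February 1962 has 28 days (1962 is not a leap year): 264 − 28 = 236 left.
March 1962 has 31 days: 236 − 31 = 205 left.
April 1962 has 30 days: 205 − 30 = 175 left.
May 1962 has 31 days: 175 − 31 = 144 left.
June 1962 has 30 days: 144 − 30 = 114 left.
July 1962 has 31 days: 114 − 31 = 83 left.
August 1962 has 31 days: 83 − 31 = 52 left.
September 1962 has 30 days: 52 − 30 = 22 left.
22 days into October 1962 → October 22, 1962.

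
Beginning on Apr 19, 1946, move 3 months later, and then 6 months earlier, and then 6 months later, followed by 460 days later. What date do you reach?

Counting forward 3 months from April 19, 1946:
month 4 + 3 = 7 → July 1946.
Day 19 is valid in July, giving July 19, 1946.
Going back 6 months from July 19, 1946:
month 7 − 6 = 1 → January 1946.
Day 19 is valid in January, giving January 19, 1946.
Adding 6 months from January 19, 1946:
month 1 + 6 = 7 → July 1946.
Day 19 is valid in July, giving July 19, 1946.
Counting forward 460 days from July 19, 1946:
July has 31 days, so 31 − 19 = 12 days remain after July 19, 1946; 460 − 12 = 448 left.
August 1946 has 31 days: 448 − 31 = 417 left.
September 1946 has 30 days: 417 − 30 = 387 left.
October 1946 has 31 days: 387 − 31 = 356 left.
November 1946 has 30 days: 356 − 30 = 326 left.
December 1946 has 31 days: 326 − 31 = 295 left.
January 1947 has 31 days: 295 − 31 = 264 left.
February 1947 has 28 days (1947 is not a leap year): 264 − 28 = 236 left.
March 1947 has 31 days: 236 − 31 = 205 left.
April 1947 has 30 days: 205 − 30 = 175 left.
May 1947 has 31 days: 175 − 31 = 144 left.
June 1947 has 30 days: 144 − 30 = 114 left.
July 1947 has 31 days: 114 − 31 = 83 left.
August 1947 has 31 days: 83 − 31 = 52 left.
September 1947 has 30 days: 52 − 30 = 22 left.
22 days into October 1947 → October 22, 1947.

October 22, 1947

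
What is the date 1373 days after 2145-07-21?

April 24, 2149

Advancing 1373 days from July 21, 2145.
July has 31 days, so 31 − 21 = 10 days remain after July 21, 2145; 1373 − 10 = 1363 left.
August 2145 has 31 days: 1363 − 31 = 1332 left.
September 2145 has 30 days: 1332 − 30 = 1302 left.
October 2145 has 31 days: 1302 − 31 = 1271 left.
November 2145 has 30 days: 1271 − 30 = 1241 left.
December 2145 has 31 days: 1241 − 31 = 1210 left.
January 2146 has 31 days: 1210 − 31 = 1179 left.
February 2146 has 28 days (2146 is not a leap year): 1179 − 28 = 1151 left.
March 2146 has 31 days: 1151 − 31 = 1120 left.
April 2146 has 30 days: 1120 − 30 = 1090 left.
May 2146 has 31 days: 1090 − 31 = 1059 left.
June 2146 has 30 days: 1059 − 30 = 1029 left.
July 2146 has 31 days: 1029 − 31 = 998 left.
August 2146 has 31 days: 998 − 31 = 967 left.
September 2146 has 30 days: 967 − 30 = 937 left.
October 2146 has 31 days: 937 − 31 = 906 left.
November 2146 has 30 days: 906 − 30 = 876 left.
December 2146 has 31 days: 876 − 31 = 845 left.
January 2147 has 31 days: 845 − 31 = 814 left.
February 2147 has 28 days (2147 is not a leap year): 814 − 28 = 786 left.
March 2147 has 31 days: 786 − 31 = 755 left.
April 2147 has 30 days: 755 − 30 = 725 left.
May 2147 has 31 days: 725 − 31 = 694 left.
June 2147 has 30 days: 694 − 30 = 664 left.
July 2147 has 31 days: 664 − 31 = 633 left.
August 2147 has 31 days: 633 − 31 = 602 left.
September 2147 has 30 days: 602 − 30 = 572 left.
October 2147 has 31 days: 572 − 31 = 541 left.
November 2147 has 30 days: 541 − 30 = 511 left.
December 2147 has 31 days: 511 − 31 = 480 left.
January 2148 has 31 days: 480 − 31 = 449 left.
February 2148 has 29 days (2148 is a leap year): 449 − 29 = 420 left.
March 2148 has 31 days: 420 − 31 = 389 left.
April 2148 has 30 days: 389 − 30 = 359 left.
May 2148 has 31 days: 359 − 31 = 328 left.
June 2148 has 30 days: 328 − 30 = 298 left.
July 2148 has 31 days: 298 − 31 = 267 left.
August 2148 has 31 days: 267 − 31 = 236 left.
September 2148 has 30 days: 236 − 30 = 206 left.
October 2148 has 31 days: 206 − 31 = 175 left.
November 2148 has 30 days: 175 − 30 = 145 left.
December 2148 has 31 days: 145 − 31 = 114 left.
January 2149 has 31 days: 114 − 31 = 83 left.
February 2149 has 28 days (2149 is not a leap year): 83 − 28 = 55 left.
March 2149 has 31 days: 55 − 31 = 24 left.
24 days into April 2149 → April 24, 2149.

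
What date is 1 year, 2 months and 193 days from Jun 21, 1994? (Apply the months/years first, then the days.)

Counting forward 1 year, 2 months and 193 days from June 21, 1994: first the month/year part, then the days.
+1 year → 1995; month 6 + 2 = 8 → August 1995.
Day 21 is valid in August, giving August 21, 1995.
Now add 193 days from August 21, 1995.
August has 31 days, so 31 − 21 = 10 days remain after August 21, 1995; 193 − 10 = 183 left.
September 1995 has 30 days: 183 − 30 = 153 left.
October 1995 has 31 days: 153 − 31 = 122 left.
November 1995 has 30 days: 122 − 30 = 92 left.
December 1995 has 31 days: 92 − 31 = 61 left.
January 1996 has 31 days: 61 − 31 = 30 left.
February 1996 has 29 days (1996 is a leap year): 30 − 29 = 1 left.
1 day into March 1996 → March 1, 1996.

March 1, 1996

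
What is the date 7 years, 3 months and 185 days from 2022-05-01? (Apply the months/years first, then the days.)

February 2, 2030

Counting forward 7 years, 3 months and 185 days from May 1, 2022: first the month/year part, then the days.
+7 years → 2029; month 5 + 3 = 8 → August 2029.
Day 1 is valid in August, giving August 1, 2029.
Now add 185 days from August 1, 2029.
August has 31 days, so 31 − 1 = 30 days remain after August 1, 2029; 185 − 30 = 155 left.
September 2029 has 30 days: 155 − 30 = 125 left.
October 2029 has 31 days: 125 − 31 = 94 left.
November 2029 has 30 days: 94 − 30 = 64 left.
December 2029 has 31 days: 64 − 31 = 33 left.
January 2030 has 31 days: 33 − 31 = 2 left.
2 days into February 2030 → February 2, 2030.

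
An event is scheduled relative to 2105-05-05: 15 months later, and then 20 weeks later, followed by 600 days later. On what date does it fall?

Adding 15 months from May 5, 2105:
month 5 + 15 = 20, which is month 8 of year 2106 → August 2106.
Day 5 is valid in August, giving August 5, 2106.
Counting forward 20 weeks (= 140 days) from August 5, 2106:
August has 31 days, so 31 − 5 = 26 days remain after August 5, 2106; 140 − 26 = 114 left.
September 2106 has 30 days: 114 − 30 = 84 left.
October 2106 has 31 days: 84 − 31 = 53 left.
November 2106 has 30 days: 53 − 30 = 23 left.
23 days into December 2106 → December 23, 2106.
Advancing 600 days from December 23, 2106:
December has 31 days, so 31 − 23 = 8 days remain after December 23, 2106; 600 − 8 = 592 left.
January 2107 has 31 days: 592 − 31 = 561 left.
February 2107 has 28 days (2107 is not a leap year): 561 − 28 = 533 left.
March 2107 has 31 days: 533 − 31 = 502 left.
April 2107 has 30 days: 502 − 30 = 472 left.
May 2107 has 31 days: 472 − 31 = 441 left.
June 2107 has 30 days: 441 − 30 = 411 left.
July 2107 has 31 days: 411 − 31 = 380 left.
August 2107 has 31 days: 380 − 31 = 349 left.
September 2107 has 30 days: 349 − 30 = 319 left.
October 2107 has 31 days: 319 − 31 = 288 left.
November 2107 has 30 days: 288 − 30 = 258 left.
December 2107 has 31 days: 258 − 31 = 227 left.
January 2108 has 31 days: 227 − 31 = 196 left.
February 2108 has 29 days (2108 is a leap year): 196 − 29 = 167 left.
March 2108 has 31 days: 167 − 31 = 136 left.
April 2108 has 30 days: 136 − 30 = 106 left.
May 2108 has 31 days: 106 − 31 = 75 left.
June 2108 has 30 days: 75 − 30 = 45 left.
July 2108 has 31 days: 45 − 31 = 14 left.
14 days into August 2108 → August 14, 2108.

August 14, 2108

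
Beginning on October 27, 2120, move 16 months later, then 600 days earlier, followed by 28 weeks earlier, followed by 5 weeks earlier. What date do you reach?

November 19, 2119

Advancing 16 months from October 27, 2120:
month 10 + 16 = 26, which is month 2 of year 2122 → February 2122.
Day 27 is valid in February, giving February 27, 2122.
Counting back 600 days from February 27, 2122:
Going back 27 days from February 27, 2122 reaches the end of the previous month; 600 − 27 = 573 left.
January 2122 has 31 days: 573 − 31 = 542 left.
December 2121 has 31 days: 542 − 31 = 511 left.
November 2121 has 30 days: 511 − 30 = 481 left.
October 2121 has 31 days: 481 − 31 = 450 left.
September 2121 has 30 days: 450 − 30 = 420 left.
August 2121 has 31 days: 420 − 31 = 389 left.
July 2121 has 31 days: 389 − 31 = 358 left.
June 2121 has 30 days: 358 − 30 = 328 left.
May 2121 has 31 days: 328 − 31 = 297 left.
April 2121 has 30 days: 297 − 30 = 267 left.
March 2121 has 31 days: 267 − 31 = 236 left.
February 2121 has 28 days (2121 is not a leap year): 236 − 28 = 208 left.
January 2121 has 31 days: 208 − 31 = 177 left.
December 2120 has 31 days: 177 − 31 = 146 left.
November 2120 has 30 days: 146 − 30 = 116 left.
October 2120 has 31 days: 116 − 31 = 85 left.
September 2120 has 30 days: 85 − 30 = 55 left.
August 2120 has 31 days: 55 − 31 = 24 left.
July 2120 has 31 days; 31 − 24 = 7 → July 7, 2120.
Going back 28 weeks (= 196 days) from July 7, 2120:
Going back 7 days from July 7, 2120 reaches the end of the previous month; 196 − 7 = 189 left.
June 2120 has 30 days: 189 − 30 = 159 left.
May 2120 has 31 days: 159 − 31 = 128 left.
April 2120 has 30 days: 128 − 30 = 98 left.
March 2120 has 31 days: 98 − 31 = 67 left.
February 2120 has 29 days (2120 is a leap year): 67 − 29 = 38 left.
January 2120 has 31 days: 38 − 31 = 7 left.
December 2119 has 31 days; 31 − 7 = 24 → December 24, 2119.
Going back 5 weeks (= 35 days) from December 24, 2119:
Going back 24 days from December 24, 2119 reaches the end of the previous month; 35 − 24 = 11 left.
November 2119 has 30 days; 30 − 11 = 19 → November 19, 2119.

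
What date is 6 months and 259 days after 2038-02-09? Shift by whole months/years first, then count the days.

Advancing 6 months and 259 days from February 9, 2038: first the month/year part, then the days.
month 2 + 6 = 8 → August 2038.
Day 9 is valid in August, giving August 9, 2038.
Now add 259 days from August 9, 2038.
August has 31 days, so 31 − 9 = 22 days remain after August 9, 2038; 259 − 22 = 237 left.
September 2038 has 30 days: 237 − 30 = 207 left.
October 2038 has 31 days: 207 − 31 = 176 left.
November 2038 has 30 days: 176 − 30 = 146 left.
December 2038 has 31 days: 146 − 31 = 115 left.
January 2039 has 31 days: 115 − 31 = 84 left.
February 2039 has 28 days (2039 is not a leap year): 84 − 28 = 56 left.
March 2039 has 31 days: 56 − 31 = 25 left.
25 days into April 2039 → April 25, 2039.

April 25, 2039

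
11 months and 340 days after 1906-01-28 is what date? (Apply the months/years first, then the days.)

Advancing 11 months and 340 days from January 28, 1906: first the month/year part, then the days.
month 1 + 11 = 12 → December 1906.
Day 28 is valid in December, giving December 28, 1906.
Now add 340 days from December 28, 1906.
December has 31 days, so 31 − 28 = 3 days remain after December 28, 1906; 340 − 3 = 337 left.
January 1907 has 31 days: 337 − 31 = 306 left.
February 1907 has 28 days (1907 is not a leap year): 306 − 28 = 278 left.
March 1907 has 31 days: 278 − 31 = 247 left.
April 1907 has 30 days: 247 − 30 = 217 left.
May 1907 has 31 days: 217 − 31 = 186 left.
June 1907 has 30 days: 186 − 30 = 156 left.
July 1907 has 31 days: 156 − 31 = 125 left.
August 1907 has 31 days: 125 − 31 = 94 left.
September 1907 has 30 days: 94 − 30 = 64 left.
October 1907 has 31 days: 64 − 31 = 33 left.
November 1907 has 30 days: 33 − 30 = 3 left.
3 days into December 1907 → December 3, 1907.

December 3, 1907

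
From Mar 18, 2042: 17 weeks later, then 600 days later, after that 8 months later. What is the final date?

November 6, 2044

Adding 17 weeks (= 119 days) from March 18, 2042:
March has 31 days, so 31 − 18 = 13 days remain after March 18, 2042; 119 − 13 = 106 left.
April 2042 has 30 days: 106 − 30 = 76 left.
May 2042 has 31 days: 76 − 31 = 45 left.
June 2042 has 30 days: 45 − 30 = 15 left.
15 days into July 2042 → July 15, 2042.
Advancing 600 days from July 15, 2042:
July has 31 days, so 31 − 15 = 16 days remain after July 15, 2042; 600 − 16 = 584 left.
August 2042 has 31 days: 584 − 31 = 553 left.
September 2042 has 30 days: 553 − 30 = 523 left.
October 2042 has 31 days: 523 − 31 = 492 left.
November 2042 has 30 days: 492 − 30 = 462 left.
December 2042 has 31 days: 462 − 31 = 431 left.
January 2043 has 31 days: 431 − 31 = 400 left.
February 2043 has 28 days (2043 is not a leap year): 400 − 28 = 372 left.
March 2043 has 31 days: 372 − 31 = 341 left.
April 2043 has 30 days: 341 − 30 = 311 left.
May 2043 has 31 days: 311 − 31 = 280 left.
June 2043 has 30 days: 280 − 30 = 250 left.
July 2043 has 31 days: 250 − 31 = 219 left.
August 2043 has 31 days: 219 − 31 = 188 left.
September 2043 has 30 days: 188 − 30 = 158 left.
October 2043 has 31 days: 158 − 31 = 127 left.
November 2043 has 30 days: 127 − 30 = 97 left.
December 2043 has 31 days: 97 − 31 = 66 left.
January 2044 has 31 days: 66 − 31 = 35 left.
February 2044 has 29 days (2044 is a leap year): 35 − 29 = 6 left.
6 days into March 2044 → March 6, 2044.
Counting forward 8 months from March 6, 2044:
month 3 + 8 = 11 → November 2044.
Day 6 is valid in November, giving November 6, 2044.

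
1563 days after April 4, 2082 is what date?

July 15, 2086

Adding 1563 days from April 4, 2082.
April has 30 days, so 30 − 4 = 26 days remain after April 4, 2082; 1563 − 26 = 1537 left.
May 2082 has 31 days: 1537 − 31 = 1506 left.
June 2082 has 30 days: 1506 − 30 = 1476 left.
July 2082 has 31 days: 1476 − 31 = 1445 left.
August 2082 has 31 days: 1445 − 31 = 1414 left.
September 2082 has 30 days: 1414 − 30 = 1384 left.
October 2082 has 31 days: 1384 − 31 = 1353 left.
November 2082 has 30 days: 1353 − 30 = 1323 left.
December 2082 has 31 days: 1323 − 31 = 1292 left.
January 2083 has 31 days: 1292 − 31 = 1261 left.
February 2083 has 28 days (2083 is not a leap year): 1261 − 28 = 1233 left.
March 2083 has 31 days: 1233 − 31 = 1202 left.
April 2083 has 30 days: 1202 − 30 = 1172 left.
May 2083 has 31 days: 1172 − 31 = 1141 left.
June 2083 has 30 days: 1141 − 30 = 1111 left.
July 2083 has 31 days: 1111 − 31 = 1080 left.
August 2083 has 31 days: 1080 − 31 = 1049 left.
September 2083 has 30 days: 1049 − 30 = 1019 left.
October 2083 has 31 days: 1019 − 31 = 988 left.
November 2083 has 30 days: 988 − 30 = 958 left.
December 2083 has 31 days: 958 − 31 = 927 left.
January 2084 has 31 days: 927 − 31 = 896 left.
February 2084 has 29 days (2084 is a leap year): 896 − 29 = 867 left.
March 2084 has 31 days: 867 − 31 = 836 left.
April 2084 has 30 days: 836 − 30 = 806 left.
May 2084 has 31 days: 806 − 31 = 775 left.
June 2084 has 30 days: 775 − 30 = 745 left.
July 2084 has 31 days: 745 − 31 = 714 left.
August 2084 has 31 days: 714 − 31 = 683 left.
September 2084 has 30 days: 683 − 30 = 653 left.
October 2084 has 31 days: 653 − 31 = 622 left.
November 2084 has 30 days: 622 − 30 = 592 left.
December 2084 has 31 days: 592 − 31 = 561 left.
January 2085 has 31 days: 561 − 31 = 530 left.
February 2085 has 28 days (2085 is not a leap year): 530 − 28 = 502 left.
March 2085 has 31 days: 502 − 31 = 471 left.
April 2085 has 30 days: 471 − 30 = 441 left.
May 2085 has 31 days: 441 − 31 = 410 left.
June 2085 has 30 days: 410 − 30 = 380 left.
July 2085 has 31 days: 380 − 31 = 349 left.
August 2085 has 31 days: 349 − 31 = 318 left.
September 2085 has 30 days: 318 − 30 = 288 left.
October 2085 has 31 days: 288 − 31 = 257 left.
November 2085 has 30 days: 257 − 30 = 227 left.
December 2085 has 31 days: 227 − 31 = 196 left.
January 2086 has 31 days: 196 − 31 = 165 left.
February 2086 has 28 days (2086 is not a leap year): 165 − 28 = 137 left.
March 2086 has 31 days: 137 − 31 = 106 left.
April 2086 has 30 days: 106 − 30 = 76 left.
May 2086 has 31 days: 76 − 31 = 45 left.
June 2086 has 30 days: 45 − 30 = 15 left.
15 days into July 2086 → July 15, 2086.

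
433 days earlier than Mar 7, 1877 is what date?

December 30, 1875

Going back 433 days from March 7, 1877.
Going back 7 days from March 7, 1877 reaches the end of the previous month; 433 − 7 = 426 left.
February 1877 has 28 days (1877 is not a leap year): 426 − 28 = 398 left.
January 1877 has 31 days: 398 − 31 = 367 left.
December 1876 has 31 days: 367 − 31 = 336 left.
November 1876 has 30 days: 336 − 30 = 306 left.
October 1876 has 31 days: 306 − 31 = 275 left.
September 1876 has 30 days: 275 − 30 = 245 left.
August 1876 has 31 days: 245 − 31 = 214 left.
July 1876 has 31 days: 214 − 31 = 183 left.
June 1876 has 30 days: 183 − 30 = 153 left.
May 1876 has 31 days: 153 − 31 = 122 left.
April 1876 has 30 days: 122 − 30 = 92 left.
March 1876 has 31 days: 92 − 31 = 61 left.
February 1876 has 29 days (1876 is a leap year): 61 − 29 = 32 left.
January 1876 has 31 days: 32 − 31 = 1 left.
December 1875 has 31 days; 31 − 1 = 30 → December 30, 1875.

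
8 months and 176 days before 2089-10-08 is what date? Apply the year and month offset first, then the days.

Subtracting 8 months and 176 days from October 8, 2089: first the month/year part, then the days.
month 10 − 8 = 2 → February 2089.
Day 8 is valid in February, giving February 8, 2089.
Now subtract 176 days from February 8, 2089.
Going back 8 days from February 8, 2089 reaches the end of the previous month; 176 − 8 = 168 left.
January 2089 has 31 days: 168 − 31 = 137 left.
December 2088 has 31 days: 137 − 31 = 106 left.
November 2088 has 30 days: 106 − 30 = 76 left.
October 2088 has 31 days: 76 − 31 = 45 left.
September 2088 has 30 days: 45 − 30 = 15 left.
August 2088 has 31 days; 31 − 15 = 16 → August 16, 2088.

August 16, 2088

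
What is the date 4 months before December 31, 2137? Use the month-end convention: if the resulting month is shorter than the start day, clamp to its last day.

Subtracting 4 months from December 31, 2137.
month 12 − 4 = 8 → August 2137.
Day 31 is valid in August, giving August 31, 2137.

August 31, 2137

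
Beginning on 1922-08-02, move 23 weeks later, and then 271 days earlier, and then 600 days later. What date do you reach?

Advancing 23 weeks (= 161 days) from August 2, 1922:
August has 31 days, so 31 − 2 = 29 days remain after August 2, 1922; 161 − 29 = 132 left.
September 1922 has 30 days: 132 − 30 = 102 left.
October 1922 has 31 days: 102 − 31 = 71 left.
November 1922 has 30 days: 71 − 30 = 41 left.
December 1922 has 31 days: 41 − 31 = 10 left.
10 days into January 1923 → January 10, 1923.
Counting back 271 days from January 10, 1923:
Going back 10 days from January 10, 1923 reaches the end of the previous month; 271 − 10 = 261 left.
December 1922 has 31 days: 261 − 31 = 230 left.
November 1922 has 30 days: 230 − 30 = 200 left.
October 1922 has 31 days: 200 − 31 = 169 left.
September 1922 has 30 days: 169 − 30 = 139 left.
August 1922 has 31 days: 139 − 31 = 108 left.
July 1922 has 31 days: 108 − 31 = 77 left.
June 1922 has 30 days: 77 − 30 = 47 left.
May 1922 has 31 days: 47 − 31 = 16 left.
April 1922 has 30 days; 30 − 16 = 14 → April 14, 1922.
Adding 600 days from April 14, 1922:
April has 30 days, so 30 − 14 = 16 days remain after April 14, 1922; 600 − 16 = 584 left.
May 1922 has 31 days: 584 − 31 = 553 left.
June 1922 has 30 days: 553 − 30 = 523 left.
July 1922 has 31 days: 523 − 31 = 492 left.
August 1922 has 31 days: 492 − 31 = 461 left.
September 1922 has 30 days: 461 − 30 = 431 left.
October 1922 has 31 days: 431 − 31 = 400 left.
November 1922 has 30 days: 400 − 30 = 370 left.
December 1922 has 31 days: 370 − 31 = 339 left.
January 1923 has 31 days: 339 − 31 = 308 left.
February 1923 has 28 days (1923 is not a leap year): 308 − 28 = 280 left.
March 1923 has 31 days: 280 − 31 = 249 left.
April 1923 has 30 days: 249 − 30 = 219 left.
May 1923 has 31 days: 219 − 31 = 188 left.
June 1923 has 30 days: 188 − 30 = 158 left.
July 1923 has 31 days: 158 − 31 = 127 left.
August 1923 has 31 days: 127 − 31 = 96 left.
September 1923 has 30 days: 96 − 30 = 66 left.
October 1923 has 31 days: 66 − 31 = 35 left.
November 1923 has 30 days: 35 − 30 = 5 left.
5 days into December 1923 → December 5, 1923.

December 5, 1923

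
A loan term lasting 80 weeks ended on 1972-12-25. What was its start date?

Going back 80 weeks = 560 days from December 25, 1972.
Going back 25 days from December 25, 1972 reaches the end of the previous month; 560 − 25 = 535 left.
November 1972 has 30 days: 535 − 30 = 505 left.
October 1972 has 31 days: 505 − 31 = 474 left.
September 1972 has 30 days: 474 − 30 = 444 left.
August 1972 has 31 days: 444 − 31 = 413 left.
July 1972 has 31 days: 413 − 31 = 382 left.
June 1972 has 30 days: 382 − 30 = 352 left.
May 1972 has 31 days: 352 − 31 = 321 left.
April 1972 has 30 days: 321 − 30 = 291 left.
March 1972 has 31 days: 291 − 31 = 260 left.
February 1972 has 29 days (1972 is a leap year): 260 − 29 = 231 left.
January 1972 has 31 days: 231 − 31 = 200 left.
December 1971 has 31 days: 200 − 31 = 169 left.
November 1971 has 30 days: 169 − 30 = 139 left.
October 1971 has 31 days: 139 − 31 = 108 left.
September 1971 has 30 days: 108 − 30 = 78 left.
August 1971 has 31 days: 78 − 31 = 47 left.
July 1971 has 31 days: 47 − 31 = 16 left.
June 1971 has 30 days; 30 − 16 = 14 → June 14, 1971.

June 14, 1971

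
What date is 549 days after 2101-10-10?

April 12, 2103

Adding 549 days from October 10, 2101.
October has 31 days, so 31 − 10 = 21 days remain after October 10, 2101; 549 − 21 = 528 left.
November 2101 has 30 days: 528 − 30 = 498 left.
December 2101 has 31 days: 498 − 31 = 467 left.
January 2102 has 31 days: 467 − 31 = 436 left.
February 2102 has 28 days (2102 is not a leap year): 436 − 28 = 408 left.
March 2102 has 31 days: 408 − 31 = 377 left.
April 2102 has 30 days: 377 − 30 = 347 left.
May 2102 has 31 days: 347 − 31 = 316 left.
June 2102 has 30 days: 316 − 30 = 286 left.
July 2102 has 31 days: 286 − 31 = 255 left.
August 2102 has 31 days: 255 − 31 = 224 left.
September 2102 has 30 days: 224 − 30 = 194 left.
October 2102 has 31 days: 194 − 31 = 163 left.
November 2102 has 30 days: 163 − 30 = 133 left.
December 2102 has 31 days: 133 − 31 = 102 left.
January 2103 has 31 days: 102 − 31 = 71 left.
February 2103 has 28 days (2103 is not a leap year): 71 − 28 = 43 left.
March 2103 has 31 days: 43 − 31 = 12 left.
12 days into April 2103 → April 12, 2103.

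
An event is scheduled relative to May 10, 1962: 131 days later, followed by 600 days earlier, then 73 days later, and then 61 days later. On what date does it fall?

June 9, 1961

Advancing 131 days from May 10, 1962:
May has 31 days, so 31 − 10 = 21 days remain after May 10, 1962; 131 − 21 = 110 left.
June 1962 has 30 days: 110 − 30 = 80 left.
July 1962 has 31 days: 80 − 31 = 49 left.
August 1962 has 31 days: 49 − 31 = 18 left.
18 days into September 1962 → September 18, 1962.
Counting back 600 days from September 18, 1962:
Going back 18 days from September 18, 1962 reaches the end of the previous month; 600 − 18 = 582 left.
August 1962 has 31 days: 582 − 31 = 551 left.
July 1962 has 31 days: 551 − 31 = 520 left.
June 1962 has 30 days: 520 − 30 = 490 left.
May 1962 has 31 days: 490 − 31 = 459 left.
April 1962 has 30 days: 459 − 30 = 429 left.
March 1962 has 31 days: 429 − 31 = 398 left.
February 1962 has 28 days (1962 is not a leap year): 398 − 28 = 370 left.
January 1962 has 31 days: 370 − 31 = 339 left.
December 1961 has 31 days: 339 − 31 = 308 left.
November 1961 has 30 days: 308 − 30 = 278 left.
October 1961 has 31 days: 278 − 31 = 247 left.
September 1961 has 30 days: 247 − 30 = 217 left.
August 1961 has 31 days: 217 − 31 = 186 left.
July 1961 has 31 days: 186 − 31 = 155 left.
June 1961 has 30 days: 155 − 30 = 125 left.
May 1961 has 31 days: 125 − 31 = 94 left.
April 1961 has 30 days: 94 − 30 = 64 left.
March 1961 has 31 days: 64 − 31 = 33 left.
February 1961 has 28 days (1961 is not a leap year): 33 − 28 = 5 left.
January 1961 has 31 days; 31 − 5 = 26 → January 26, 1961.
Advancing 73 days from January 26, 1961:
January has 31 days, so 31 − 26 = 5 days remain after January 26, 1961; 73 − 5 = 68 left.
February 1961 has 28 days (1961 is not a leap year): 68 − 28 = 40 left.
March 1961 has 31 days: 40 − 31 = 9 left.
9 days into April 1961 → April 9, 1961.
Counting forward 61 days from April 9, 1961:
April has 30 days, so 30 − 9 = 21 days remain after April 9, 1961; 61 − 21 = 40 left.
May 1961 has 31 days: 40 − 31 = 9 left.
9 days into June 1961 → June 9, 1961.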